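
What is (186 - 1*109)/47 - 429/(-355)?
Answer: 47498/16685 ≈ 2.8467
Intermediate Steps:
(186 - 1*109)/47 - 429/(-355) = (186 - 109)*(1/47) - 429*(-1/355) = 77*(1/47) + 429/355 = 77/47 + 429/355 = 47498/16685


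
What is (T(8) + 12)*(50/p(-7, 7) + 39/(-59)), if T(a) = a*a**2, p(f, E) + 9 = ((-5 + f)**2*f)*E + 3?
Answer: -72932416/208329 ≈ -350.08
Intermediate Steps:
p(f, E) = -6 + E*f*(-5 + f)**2 (p(f, E) = -9 + (((-5 + f)**2*f)*E + 3) = -9 + ((f*(-5 + f)**2)*E + 3) = -9 + (E*f*(-5 + f)**2 + 3) = -9 + (3 + E*f*(-5 + f)**2) = -6 + E*f*(-5 + f)**2)
T(a) = a**3
(T(8) + 12)*(50/p(-7, 7) + 39/(-59)) = (8**3 + 12)*(50/(-6 + 7*(-7)*(-5 - 7)**2) + 39/(-59)) = (512 + 12)*(50/(-6 + 7*(-7)*(-12)**2) + 39*(-1/59)) = 524*(50/(-6 + 7*(-7)*144) - 39/59) = 524*(50/(-6 - 7056) - 39/59) = 524*(50/(-7062) - 39/59) = 524*(50*(-1/7062) - 39/59) = 524*(-25/3531 - 39/59) = 524*(-139184/208329) = -72932416/208329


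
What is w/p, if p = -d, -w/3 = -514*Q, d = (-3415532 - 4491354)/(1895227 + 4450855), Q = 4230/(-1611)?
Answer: -2299629734340/707666297 ≈ -3249.6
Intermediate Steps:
Q = -470/179 (Q = 4230*(-1/1611) = -470/179 ≈ -2.6257)
d = -3953443/3173041 (d = -7906886/6346082 = -7906886*1/6346082 = -3953443/3173041 ≈ -1.2459)
w = -724740/179 (w = -(-1542)*(-470)/179 = -3*241580/179 = -724740/179 ≈ -4048.8)
p = 3953443/3173041 (p = -1*(-3953443/3173041) = 3953443/3173041 ≈ 1.2459)
w/p = -724740/(179*3953443/3173041) = -724740/179*3173041/3953443 = -2299629734340/707666297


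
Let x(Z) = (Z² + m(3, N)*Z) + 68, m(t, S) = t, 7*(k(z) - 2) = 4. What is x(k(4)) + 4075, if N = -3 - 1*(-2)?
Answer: 203709/49 ≈ 4157.3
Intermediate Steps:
k(z) = 18/7 (k(z) = 2 + (⅐)*4 = 2 + 4/7 = 18/7)
N = -1 (N = -3 + 2 = -1)
x(Z) = 68 + Z² + 3*Z (x(Z) = (Z² + 3*Z) + 68 = 68 + Z² + 3*Z)
x(k(4)) + 4075 = (68 + (18/7)² + 3*(18/7)) + 4075 = (68 + 324/49 + 54/7) + 4075 = 4034/49 + 4075 = 203709/49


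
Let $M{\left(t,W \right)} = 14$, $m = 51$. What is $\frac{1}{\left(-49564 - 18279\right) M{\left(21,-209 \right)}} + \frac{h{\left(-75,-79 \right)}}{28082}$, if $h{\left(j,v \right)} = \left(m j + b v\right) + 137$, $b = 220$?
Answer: $- \frac{10005228309}{13336169882} \approx -0.75023$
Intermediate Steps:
$h{\left(j,v \right)} = 137 + 51 j + 220 v$ ($h{\left(j,v \right)} = \left(51 j + 220 v\right) + 137 = 137 + 51 j + 220 v$)
$\frac{1}{\left(-49564 - 18279\right) M{\left(21,-209 \right)}} + \frac{h{\left(-75,-79 \right)}}{28082} = \frac{1}{\left(-49564 - 18279\right) 14} + \frac{137 + 51 \left(-75\right) + 220 \left(-79\right)}{28082} = \frac{1}{-67843} \cdot \frac{1}{14} + \left(137 - 3825 - 17380\right) \frac{1}{28082} = \left(- \frac{1}{67843}\right) \frac{1}{14} - \frac{10534}{14041} = - \frac{1}{949802} - \frac{10534}{14041} = - \frac{10005228309}{13336169882}$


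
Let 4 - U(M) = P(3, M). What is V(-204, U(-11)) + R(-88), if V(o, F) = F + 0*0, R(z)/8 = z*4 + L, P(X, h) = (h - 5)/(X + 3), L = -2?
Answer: -8476/3 ≈ -2825.3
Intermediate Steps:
P(X, h) = (-5 + h)/(3 + X)
U(M) = 29/6 - M/6 (U(M) = 4 - (-5 + M)/(3 + 3) = 4 - (-5 + M)/6 = 4 - (-5/6 + M/6) = 4 + (5/6 - M/6) = 29/6 - M/6)
R(z) = -16 + 32*z (R(z) = 8*(z*4 - 2) = 8*(4*z - 2) = 8*(-2 + 4*z) = -16 + 32*z)
V(o, F) = F (V(o, F) = F + 0 = F)
V(-204, U(-11)) + R(-88) = (29/6 - 1/6*(-11)) + (-16 + 32*(-88)) = (29/6 + 11/6) + (-16 - 2816) = 20/3 - 2832 = -8476/3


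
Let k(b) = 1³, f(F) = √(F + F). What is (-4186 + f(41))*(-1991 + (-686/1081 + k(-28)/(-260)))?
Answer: 3918389307/470 - 559769901*√82/281060 ≈ 8.3190e+6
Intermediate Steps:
f(F) = √2*√F (f(F) = √(2*F) = √2*√F)
k(b) = 1
(-4186 + f(41))*(-1991 + (-686/1081 + k(-28)/(-260))) = (-4186 + √2*√41)*(-1991 + (-686/1081 + 1/(-260))) = (-4186 + √82)*(-1991 + (-686*1/1081 + 1*(-1/260))) = (-4186 + √82)*(-1991 + (-686/1081 - 1/260)) = (-4186 + √82)*(-1991 - 179441/281060) = (-4186 + √82)*(-559769901/281060) = 3918389307/470 - 559769901*√82/281060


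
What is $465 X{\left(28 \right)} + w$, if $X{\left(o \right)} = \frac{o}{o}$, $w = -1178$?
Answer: $-713$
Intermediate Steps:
$X{\left(o \right)} = 1$
$465 X{\left(28 \right)} + w = 465 \cdot 1 - 1178 = 465 - 1178 = -713$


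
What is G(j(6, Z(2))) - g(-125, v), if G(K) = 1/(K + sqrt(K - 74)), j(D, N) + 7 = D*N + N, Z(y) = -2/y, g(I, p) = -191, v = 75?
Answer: 27115/142 - I*sqrt(22)/142 ≈ 190.95 - 0.033031*I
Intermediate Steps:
j(D, N) = -7 + N + D*N (j(D, N) = -7 + (D*N + N) = -7 + (N + D*N) = -7 + N + D*N)
G(K) = 1/(K + sqrt(-74 + K))
G(j(6, Z(2))) - g(-125, v) = 1/((-7 - 2/2 + 6*(-2/2)) + sqrt(-74 + (-7 - 2/2 + 6*(-2/2)))) - 1*(-191) = 1/((-7 - 2*1/2 + 6*(-2*1/2)) + sqrt(-74 + (-7 - 2*1/2 + 6*(-2*1/2)))) + 191 = 1/((-7 - 1 + 6*(-1)) + sqrt(-74 + (-7 - 1 + 6*(-1)))) + 191 = 1/((-7 - 1 - 6) + sqrt(-74 + (-7 - 1 - 6))) + 191 = 1/(-14 + sqrt(-74 - 14)) + 191 = 1/(-14 + sqrt(-88)) + 191 = 1/(-14 + 2*I*sqrt(22)) + 191 = 191 + 1/(-14 + 2*I*sqrt(22))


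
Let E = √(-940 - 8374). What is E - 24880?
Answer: -24880 + I*√9314 ≈ -24880.0 + 96.509*I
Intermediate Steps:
E = I*√9314 (E = √(-9314) = I*√9314 ≈ 96.509*I)
E - 24880 = I*√9314 - 24880 = -24880 + I*√9314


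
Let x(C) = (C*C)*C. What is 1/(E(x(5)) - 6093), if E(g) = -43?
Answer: -1/6136 ≈ -0.00016297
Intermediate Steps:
x(C) = C³ (x(C) = C²*C = C³)
1/(E(x(5)) - 6093) = 1/(-43 - 6093) = 1/(-6136) = -1/6136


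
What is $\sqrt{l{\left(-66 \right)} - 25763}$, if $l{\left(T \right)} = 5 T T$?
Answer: $i \sqrt{3983} \approx 63.111 i$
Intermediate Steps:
$l{\left(T \right)} = 5 T^{2}$
$\sqrt{l{\left(-66 \right)} - 25763} = \sqrt{5 \left(-66\right)^{2} - 25763} = \sqrt{5 \cdot 4356 - 25763} = \sqrt{21780 - 25763} = \sqrt{-3983} = i \sqrt{3983}$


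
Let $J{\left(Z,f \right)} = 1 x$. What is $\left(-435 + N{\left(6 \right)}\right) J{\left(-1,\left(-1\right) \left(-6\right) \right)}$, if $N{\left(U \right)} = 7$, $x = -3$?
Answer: $1284$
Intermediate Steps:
$J{\left(Z,f \right)} = -3$ ($J{\left(Z,f \right)} = 1 \left(-3\right) = -3$)
$\left(-435 + N{\left(6 \right)}\right) J{\left(-1,\left(-1\right) \left(-6\right) \right)} = \left(-435 + 7\right) \left(-3\right) = \left(-428\right) \left(-3\right) = 1284$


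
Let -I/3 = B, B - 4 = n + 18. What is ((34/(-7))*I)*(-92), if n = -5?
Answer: -159528/7 ≈ -22790.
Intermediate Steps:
B = 17 (B = 4 + (-5 + 18) = 4 + 13 = 17)
I = -51 (I = -3*17 = -51)
((34/(-7))*I)*(-92) = ((34/(-7))*(-51))*(-92) = ((34*(-⅐))*(-51))*(-92) = -34/7*(-51)*(-92) = (1734/7)*(-92) = -159528/7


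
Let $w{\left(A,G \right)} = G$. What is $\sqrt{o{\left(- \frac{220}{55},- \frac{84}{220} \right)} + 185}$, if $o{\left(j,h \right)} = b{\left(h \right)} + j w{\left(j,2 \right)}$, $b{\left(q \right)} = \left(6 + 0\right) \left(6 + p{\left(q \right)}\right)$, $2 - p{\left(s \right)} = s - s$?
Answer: $15$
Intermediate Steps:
$p{\left(s \right)} = 2$ ($p{\left(s \right)} = 2 - \left(s - s\right) = 2 - 0 = 2 + 0 = 2$)
$b{\left(q \right)} = 48$ ($b{\left(q \right)} = \left(6 + 0\right) \left(6 + 2\right) = 6 \cdot 8 = 48$)
$o{\left(j,h \right)} = 48 + 2 j$ ($o{\left(j,h \right)} = 48 + j 2 = 48 + 2 j$)
$\sqrt{o{\left(- \frac{220}{55},- \frac{84}{220} \right)} + 185} = \sqrt{\left(48 + 2 \left(- \frac{220}{55}\right)\right) + 185} = \sqrt{\left(48 + 2 \left(\left(-220\right) \frac{1}{55}\right)\right) + 185} = \sqrt{\left(48 + 2 \left(-4\right)\right) + 185} = \sqrt{\left(48 - 8\right) + 185} = \sqrt{40 + 185} = \sqrt{225} = 15$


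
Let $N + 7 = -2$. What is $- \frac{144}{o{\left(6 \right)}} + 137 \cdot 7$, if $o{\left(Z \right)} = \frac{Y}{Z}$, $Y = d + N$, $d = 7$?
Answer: $1391$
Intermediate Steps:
$N = -9$ ($N = -7 - 2 = -9$)
$Y = -2$ ($Y = 7 - 9 = -2$)
$o{\left(Z \right)} = - \frac{2}{Z}$
$- \frac{144}{o{\left(6 \right)}} + 137 \cdot 7 = - \frac{144}{\left(-2\right) \frac{1}{6}} + 137 \cdot 7 = - \frac{144}{\left(-2\right) \frac{1}{6}} + 959 = - \frac{144}{- \frac{1}{3}} + 959 = \left(-144\right) \left(-3\right) + 959 = 432 + 959 = 1391$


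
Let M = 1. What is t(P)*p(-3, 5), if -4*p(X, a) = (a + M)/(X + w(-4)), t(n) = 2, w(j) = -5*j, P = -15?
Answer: -3/17 ≈ -0.17647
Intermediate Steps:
p(X, a) = -(1 + a)/(4*(20 + X)) (p(X, a) = -(a + 1)/(4*(X - 5*(-4))) = -(1 + a)/(4*(X + 20)) = -(1 + a)/(4*(20 + X)))
t(P)*p(-3, 5) = 2*((-1 - 1*5)/(4*(20 - 3))) = 2*((¼)*(-1 - 5)/17) = 2*((¼)*(1/17)*(-6)) = 2*(-3/34) = -3/17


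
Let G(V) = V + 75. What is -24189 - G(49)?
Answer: -24313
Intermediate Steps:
G(V) = 75 + V
-24189 - G(49) = -24189 - (75 + 49) = -24189 - 1*124 = -24189 - 124 = -24313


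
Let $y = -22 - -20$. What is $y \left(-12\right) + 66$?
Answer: $90$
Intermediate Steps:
$y = -2$ ($y = -22 + 20 = -2$)
$y \left(-12\right) + 66 = \left(-2\right) \left(-12\right) + 66 = 24 + 66 = 90$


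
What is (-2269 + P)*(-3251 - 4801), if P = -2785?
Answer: 40694808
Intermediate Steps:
(-2269 + P)*(-3251 - 4801) = (-2269 - 2785)*(-3251 - 4801) = -5054*(-8052) = 40694808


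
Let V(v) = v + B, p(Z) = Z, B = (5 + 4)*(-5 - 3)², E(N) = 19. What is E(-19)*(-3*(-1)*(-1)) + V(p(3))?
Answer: 522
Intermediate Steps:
B = 576 (B = 9*(-8)² = 9*64 = 576)
V(v) = 576 + v (V(v) = v + 576 = 576 + v)
E(-19)*(-3*(-1)*(-1)) + V(p(3)) = 19*(-3*(-1)*(-1)) + (576 + 3) = 19*(3*(-1)) + 579 = 19*(-3) + 579 = -57 + 579 = 522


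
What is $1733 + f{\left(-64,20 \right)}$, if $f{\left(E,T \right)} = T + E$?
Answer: $1689$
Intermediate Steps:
$f{\left(E,T \right)} = E + T$
$1733 + f{\left(-64,20 \right)} = 1733 + \left(-64 + 20\right) = 1733 - 44 = 1689$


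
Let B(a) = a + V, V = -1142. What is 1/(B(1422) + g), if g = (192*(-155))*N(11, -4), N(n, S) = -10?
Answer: 1/297880 ≈ 3.3571e-6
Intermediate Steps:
B(a) = -1142 + a (B(a) = a - 1142 = -1142 + a)
g = 297600 (g = (192*(-155))*(-10) = -29760*(-10) = 297600)
1/(B(1422) + g) = 1/((-1142 + 1422) + 297600) = 1/(280 + 297600) = 1/297880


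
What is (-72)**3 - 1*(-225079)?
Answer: -148169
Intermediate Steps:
(-72)**3 - 1*(-225079) = -373248 + 225079 = -148169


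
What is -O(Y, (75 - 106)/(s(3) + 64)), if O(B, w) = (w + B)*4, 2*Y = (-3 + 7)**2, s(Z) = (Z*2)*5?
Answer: -1442/47 ≈ -30.681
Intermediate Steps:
s(Z) = 10*Z (s(Z) = (2*Z)*5 = 10*Z)
Y = 8 (Y = (-3 + 7)**2/2 = (1/2)*4**2 = (1/2)*16 = 8)
O(B, w) = 4*B + 4*w (O(B, w) = (B + w)*4 = 4*B + 4*w)
-O(Y, (75 - 106)/(s(3) + 64)) = -(4*8 + 4*((75 - 106)/(10*3 + 64))) = -(32 + 4*(-31/(30 + 64))) = -(32 + 4*(-31/94)) = -(32 - 62/47) = -1*1442/47 = -1442/47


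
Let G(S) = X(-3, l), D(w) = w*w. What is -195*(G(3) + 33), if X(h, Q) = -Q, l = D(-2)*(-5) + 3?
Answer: -9750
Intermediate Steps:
D(w) = w²
l = -17 (l = (-2)²*(-5) + 3 = 4*(-5) + 3 = -20 + 3 = -17)
G(S) = 17 (G(S) = -1*(-17) = 17)
-195*(G(3) + 33) = -195*(17 + 33) = -195*50 = -9750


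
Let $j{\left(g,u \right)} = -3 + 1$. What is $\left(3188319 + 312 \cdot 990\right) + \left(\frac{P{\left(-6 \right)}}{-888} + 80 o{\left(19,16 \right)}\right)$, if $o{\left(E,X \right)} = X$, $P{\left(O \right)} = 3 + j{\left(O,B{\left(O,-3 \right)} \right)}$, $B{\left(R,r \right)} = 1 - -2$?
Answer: $\frac{3106649351}{888} \approx 3.4985 \cdot 10^{6}$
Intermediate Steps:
$B{\left(R,r \right)} = 3$ ($B{\left(R,r \right)} = 1 + 2 = 3$)
$j{\left(g,u \right)} = -2$
$P{\left(O \right)} = 1$ ($P{\left(O \right)} = 3 - 2 = 1$)
$\left(3188319 + 312 \cdot 990\right) + \left(\frac{P{\left(-6 \right)}}{-888} + 80 o{\left(19,16 \right)}\right) = \left(3188319 + 312 \cdot 990\right) + \left(1 \frac{1}{-888} + 80 \cdot 16\right) = \left(3188319 + 308880\right) + \left(1 \left(- \frac{1}{888}\right) + 1280\right) = 3497199 + \left(- \frac{1}{888} + 1280\right) = 3497199 + \frac{1136639}{888} = \frac{3106649351}{888}$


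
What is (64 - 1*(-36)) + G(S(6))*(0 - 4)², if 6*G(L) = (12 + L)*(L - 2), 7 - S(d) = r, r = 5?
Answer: 100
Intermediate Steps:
S(d) = 2 (S(d) = 7 - 1*5 = 7 - 5 = 2)
G(L) = (-2 + L)*(12 + L)/6 (G(L) = ((12 + L)*(L - 2))/6 = ((12 + L)*(-2 + L))/6 = ((-2 + L)*(12 + L))/6 = (-2 + L)*(12 + L)/6)
(64 - 1*(-36)) + G(S(6))*(0 - 4)² = (64 - 1*(-36)) + (-4 + (⅙)*2² + (5/3)*2)*(0 - 4)² = (64 + 36) + (-4 + (⅙)*4 + 10/3)*(-4)² = 100 + (-4 + ⅔ + 10/3)*16 = 100 + 0*16 = 100 + 0 = 100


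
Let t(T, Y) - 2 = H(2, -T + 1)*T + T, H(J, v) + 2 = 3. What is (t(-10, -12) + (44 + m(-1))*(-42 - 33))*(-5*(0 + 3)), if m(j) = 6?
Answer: 56520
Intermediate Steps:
H(J, v) = 1 (H(J, v) = -2 + 3 = 1)
t(T, Y) = 2 + 2*T (t(T, Y) = 2 + (1*T + T) = 2 + (T + T) = 2 + 2*T)
(t(-10, -12) + (44 + m(-1))*(-42 - 33))*(-5*(0 + 3)) = ((2 + 2*(-10)) + (44 + 6)*(-42 - 33))*(-5*(0 + 3)) = ((2 - 20) + 50*(-75))*(-5*3) = (-18 - 3750)*(-15) = -3768*(-15) = 56520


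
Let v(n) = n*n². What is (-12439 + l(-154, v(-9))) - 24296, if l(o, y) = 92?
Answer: -36643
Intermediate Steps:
v(n) = n³
(-12439 + l(-154, v(-9))) - 24296 = (-12439 + 92) - 24296 = -12347 - 24296 = -36643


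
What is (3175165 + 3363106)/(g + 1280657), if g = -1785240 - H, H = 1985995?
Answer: -6538271/2490578 ≈ -2.6252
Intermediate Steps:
g = -3771235 (g = -1785240 - 1*1985995 = -1785240 - 1985995 = -3771235)
(3175165 + 3363106)/(g + 1280657) = (3175165 + 3363106)/(-3771235 + 1280657) = 6538271/(-2490578) = 6538271*(-1/2490578) = -6538271/2490578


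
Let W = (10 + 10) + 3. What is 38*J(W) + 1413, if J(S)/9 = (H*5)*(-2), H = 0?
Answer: 1413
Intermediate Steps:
W = 23 (W = 20 + 3 = 23)
J(S) = 0 (J(S) = 9*((0*5)*(-2)) = 9*(0*(-2)) = 9*0 = 0)
38*J(W) + 1413 = 38*0 + 1413 = 0 + 1413 = 1413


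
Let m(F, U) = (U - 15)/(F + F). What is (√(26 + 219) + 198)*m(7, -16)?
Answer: -3069/7 - 31*√5/2 ≈ -473.09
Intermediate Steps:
m(F, U) = (-15 + U)/(2*F) (m(F, U) = (-15 + U)/((2*F)) = (-15 + U)*(1/(2*F)) = (-15 + U)/(2*F))
(√(26 + 219) + 198)*m(7, -16) = (√(26 + 219) + 198)*((½)*(-15 - 16)/7) = (√245 + 198)*((½)*(⅐)*(-31)) = (7*√5 + 198)*(-31/14) = (198 + 7*√5)*(-31/14) = -3069/7 - 31*√5/2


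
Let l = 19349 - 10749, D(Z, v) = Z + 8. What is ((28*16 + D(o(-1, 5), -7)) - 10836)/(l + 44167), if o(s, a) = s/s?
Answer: -10379/52767 ≈ -0.19669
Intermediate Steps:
o(s, a) = 1
D(Z, v) = 8 + Z
l = 8600
((28*16 + D(o(-1, 5), -7)) - 10836)/(l + 44167) = ((28*16 + (8 + 1)) - 10836)/(8600 + 44167) = ((448 + 9) - 10836)/52767 = (457 - 10836)*(1/52767) = -10379*1/52767 = -10379/52767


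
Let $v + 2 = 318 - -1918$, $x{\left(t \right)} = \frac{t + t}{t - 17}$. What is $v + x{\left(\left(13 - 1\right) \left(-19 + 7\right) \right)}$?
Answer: $\frac{359962}{161} \approx 2235.8$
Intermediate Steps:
$x{\left(t \right)} = \frac{2 t}{-17 + t}$
$v = 2234$ ($v = -2 + \left(318 - -1918\right) = -2 + \left(318 + 1918\right) = -2 + 2236 = 2234$)
$v + x{\left(\left(13 - 1\right) \left(-19 + 7\right) \right)} = 2234 + \frac{2 \left(13 - 1\right) \left(-19 + 7\right)}{-17 + \left(13 - 1\right) \left(-19 + 7\right)} = 2234 + \frac{2 \cdot 12 \left(-12\right)}{-17 + 12 \left(-12\right)} = 2234 + 2 \left(-144\right) \frac{1}{-17 - 144} = 2234 + 2 \left(-144\right) \frac{1}{-161} = 2234 + 2 \left(-144\right) \left(- \frac{1}{161}\right) = 2234 + \frac{288}{161} = \frac{359962}{161}$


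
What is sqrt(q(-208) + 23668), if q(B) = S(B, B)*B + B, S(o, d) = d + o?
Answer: 2*sqrt(27497) ≈ 331.64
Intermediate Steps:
q(B) = B + 2*B**2 (q(B) = (B + B)*B + B = (2*B)*B + B = 2*B**2 + B = B + 2*B**2)
sqrt(q(-208) + 23668) = sqrt(-208*(1 + 2*(-208)) + 23668) = sqrt(-208*(1 - 416) + 23668) = sqrt(-208*(-415) + 23668) = sqrt(86320 + 23668) = sqrt(109988) = 2*sqrt(27497)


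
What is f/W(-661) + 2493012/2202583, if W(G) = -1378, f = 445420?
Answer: -488819574662/1517579687 ≈ -322.10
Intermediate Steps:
f/W(-661) + 2493012/2202583 = 445420/(-1378) + 2493012/2202583 = 445420*(-1/1378) + 2493012*(1/2202583) = -222710/689 + 2493012/2202583 = -488819574662/1517579687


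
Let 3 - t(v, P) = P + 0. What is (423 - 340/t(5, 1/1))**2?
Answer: 64009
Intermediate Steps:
t(v, P) = 3 - P (t(v, P) = 3 - (P + 0) = 3 - P)
(423 - 340/t(5, 1/1))**2 = (423 - 340/(3 - 1/1))**2 = (423 - 340/(3 - 1*1))**2 = (423 - 340/(3 - 1))**2 = (423 - 340/2)**2 = (423 - 340*1/2)**2 = (423 - 170)**2 = 253**2 = 64009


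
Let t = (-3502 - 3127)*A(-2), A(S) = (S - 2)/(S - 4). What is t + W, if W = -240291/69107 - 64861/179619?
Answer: -18301506507098/4137643411 ≈ -4423.2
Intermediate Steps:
W = -47643178256/12412930233 (W = -240291*1/69107 - 64861*1/179619 = -240291/69107 - 64861/179619 = -47643178256/12412930233 ≈ -3.8382)
A(S) = (-2 + S)/(-4 + S)
t = -13258/3 (t = (-3502 - 3127)*((-2 - 2)/(-4 - 2)) = -6629*(-4)/(-6) = -(-6629)*(-4)/6 = -6629*⅔ = -13258/3 ≈ -4419.3)
t + W = -13258/3 - 47643178256/12412930233 = -18301506507098/4137643411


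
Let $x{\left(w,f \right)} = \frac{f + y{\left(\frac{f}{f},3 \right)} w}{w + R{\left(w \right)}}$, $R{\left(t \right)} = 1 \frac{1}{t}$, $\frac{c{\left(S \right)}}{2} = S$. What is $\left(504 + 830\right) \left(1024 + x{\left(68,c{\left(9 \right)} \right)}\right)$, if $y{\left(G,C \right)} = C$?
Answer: $\frac{171296272}{125} \approx 1.3704 \cdot 10^{6}$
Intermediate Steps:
$c{\left(S \right)} = 2 S$
$R{\left(t \right)} = \frac{1}{t}$
$x{\left(w,f \right)} = \frac{f + 3 w}{w + \frac{1}{w}}$
$\left(504 + 830\right) \left(1024 + x{\left(68,c{\left(9 \right)} \right)}\right) = \left(504 + 830\right) \left(1024 + \frac{68 \left(2 \cdot 9 + 3 \cdot 68\right)}{1 + 68^{2}}\right) = 1334 \left(1024 + \frac{68 \left(18 + 204\right)}{1 + 4624}\right) = 1334 \left(1024 + 68 \cdot \frac{1}{4625} \cdot 222\right) = 1334 \left(1024 + \frac{408}{125}\right) = 1334 \cdot \frac{128408}{125} = \frac{171296272}{125}$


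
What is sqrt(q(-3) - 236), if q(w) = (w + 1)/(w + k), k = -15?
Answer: I*sqrt(2123)/3 ≈ 15.359*I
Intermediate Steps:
q(w) = (1 + w)/(-15 + w) (q(w) = (w + 1)/(w - 15) = (1 + w)/(-15 + w))
sqrt(q(-3) - 236) = sqrt((1 - 3)/(-15 - 3) - 236) = sqrt(-2/(-18) - 236) = sqrt(-1/18*(-2) - 236) = sqrt(1/9 - 236) = sqrt(-2123/9) = I*sqrt(2123)/3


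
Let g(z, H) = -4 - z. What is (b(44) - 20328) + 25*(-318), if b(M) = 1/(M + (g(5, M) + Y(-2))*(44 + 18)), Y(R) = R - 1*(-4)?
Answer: -11028421/390 ≈ -28278.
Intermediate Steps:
Y(R) = 4 + R (Y(R) = R + 4 = 4 + R)
b(M) = 1/(-434 + M) (b(M) = 1/(M + ((-4 - 1*5) + (4 - 2))*(44 + 18)) = 1/(M + ((-4 - 5) + 2)*62) = 1/(M + (-9 + 2)*62) = 1/(M - 7*62) = 1/(M - 434) = 1/(-434 + M))
(b(44) - 20328) + 25*(-318) = (1/(-434 + 44) - 20328) + 25*(-318) = (1/(-390) - 20328) - 7950 = (-1/390 - 20328) - 7950 = -7927921/390 - 7950 = -11028421/390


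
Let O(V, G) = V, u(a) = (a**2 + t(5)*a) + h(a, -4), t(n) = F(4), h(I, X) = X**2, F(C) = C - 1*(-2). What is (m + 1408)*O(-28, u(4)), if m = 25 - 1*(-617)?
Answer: -57400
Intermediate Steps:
F(C) = 2 + C (F(C) = C + 2 = 2 + C)
t(n) = 6 (t(n) = 2 + 4 = 6)
m = 642 (m = 25 + 617 = 642)
u(a) = 16 + a**2 + 6*a (u(a) = (a**2 + 6*a) + (-4)**2 = (a**2 + 6*a) + 16 = 16 + a**2 + 6*a)
(m + 1408)*O(-28, u(4)) = (642 + 1408)*(-28) = 2050*(-28) = -57400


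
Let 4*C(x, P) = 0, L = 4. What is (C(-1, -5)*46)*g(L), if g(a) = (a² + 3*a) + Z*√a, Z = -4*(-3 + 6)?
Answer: 0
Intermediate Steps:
C(x, P) = 0 (C(x, P) = (¼)*0 = 0)
Z = -12 (Z = -4*3 = -12)
g(a) = a² - 12*√a + 3*a (g(a) = (a² + 3*a) - 12*√a = a² - 12*√a + 3*a)
(C(-1, -5)*46)*g(L) = (0*46)*(4² - 12*√4 + 3*4) = 0*(16 - 12*2 + 12) = 0*(16 - 24 + 12) = 0*4 = 0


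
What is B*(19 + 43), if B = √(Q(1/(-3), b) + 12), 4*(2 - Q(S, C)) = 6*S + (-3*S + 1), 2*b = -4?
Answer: 62*√14 ≈ 231.98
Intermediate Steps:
b = -2 (b = (½)*(-4) = -2)
Q(S, C) = 7/4 - 3*S/4 (Q(S, C) = 2 - (6*S + (-3*S + 1))/4 = 2 - (6*S + (1 - 3*S))/4 = 2 - (1 + 3*S)/4 = 2 + (-¼ - 3*S/4) = 7/4 - 3*S/4)
B = √14 (B = √((7/4 - ¾/(-3)) + 12) = √((7/4 - ¾*(-⅓)) + 12) = √((7/4 + ¼) + 12) = √(2 + 12) = √14 ≈ 3.7417)
B*(19 + 43) = √14*(19 + 43) = √14*62 = 62*√14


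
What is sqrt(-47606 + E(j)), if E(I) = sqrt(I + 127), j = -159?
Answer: sqrt(-47606 + 4*I*sqrt(2)) ≈ 0.013 + 218.19*I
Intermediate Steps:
E(I) = sqrt(127 + I)
sqrt(-47606 + E(j)) = sqrt(-47606 + sqrt(127 - 159)) = sqrt(-47606 + sqrt(-32)) = sqrt(-47606 + 4*I*sqrt(2))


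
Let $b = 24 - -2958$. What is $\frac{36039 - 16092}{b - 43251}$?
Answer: $- \frac{6649}{13423} \approx -0.49534$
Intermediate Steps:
$b = 2982$ ($b = 24 + 2958 = 2982$)
$\frac{36039 - 16092}{b - 43251} = \frac{36039 - 16092}{2982 - 43251} = \frac{19947}{-40269} = 19947 \left(- \frac{1}{40269}\right) = - \frac{6649}{13423}$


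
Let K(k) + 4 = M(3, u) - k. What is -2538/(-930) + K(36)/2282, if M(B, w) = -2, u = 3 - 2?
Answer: 68484/25265 ≈ 2.7106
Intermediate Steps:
u = 1
K(k) = -6 - k (K(k) = -4 + (-2 - k) = -6 - k)
-2538/(-930) + K(36)/2282 = -2538/(-930) + (-6 - 1*36)/2282 = -2538*(-1/930) + (-6 - 36)*(1/2282) = 423/155 - 42*1/2282 = 423/155 - 3/163 = 68484/25265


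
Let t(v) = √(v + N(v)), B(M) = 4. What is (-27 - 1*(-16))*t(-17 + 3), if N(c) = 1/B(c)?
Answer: -11*I*√55/2 ≈ -40.789*I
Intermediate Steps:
N(c) = ¼ (N(c) = 1/4 = ¼)
t(v) = √(¼ + v) (t(v) = √(v + ¼) = √(¼ + v))
(-27 - 1*(-16))*t(-17 + 3) = (-27 - 1*(-16))*(√(1 + 4*(-17 + 3))/2) = (-27 + 16)*(√(1 + 4*(-14))/2) = -11*√(1 - 56)/2 = -11*√(-55)/2 = -11*I*√55/2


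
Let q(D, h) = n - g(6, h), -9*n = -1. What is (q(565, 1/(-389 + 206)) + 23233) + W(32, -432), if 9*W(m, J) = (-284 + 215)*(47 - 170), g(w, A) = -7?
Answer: 217648/9 ≈ 24183.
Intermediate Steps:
n = ⅑ (n = -⅑*(-1) = ⅑ ≈ 0.11111)
W(m, J) = 943 (W(m, J) = ((-284 + 215)*(47 - 170))/9 = (-69*(-123))/9 = (⅑)*8487 = 943)
q(D, h) = 64/9 (q(D, h) = ⅑ - 1*(-7) = ⅑ + 7 = 64/9)
(q(565, 1/(-389 + 206)) + 23233) + W(32, -432) = (64/9 + 23233) + 943 = 209161/9 + 943 = 217648/9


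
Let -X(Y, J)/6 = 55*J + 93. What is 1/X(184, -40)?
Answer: 1/12642 ≈ 7.9101e-5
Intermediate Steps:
X(Y, J) = -558 - 330*J (X(Y, J) = -6*(55*J + 93) = -6*(93 + 55*J) = -558 - 330*J)
1/X(184, -40) = 1/(-558 - 330*(-40)) = 1/(-558 + 13200) = 1/12642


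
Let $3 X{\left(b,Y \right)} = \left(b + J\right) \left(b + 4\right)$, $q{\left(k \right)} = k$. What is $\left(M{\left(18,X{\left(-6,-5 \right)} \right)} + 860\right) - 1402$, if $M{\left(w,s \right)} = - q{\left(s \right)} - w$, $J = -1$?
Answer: $- \frac{1694}{3} \approx -564.67$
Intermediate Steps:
$X{\left(b,Y \right)} = \frac{\left(-1 + b\right) \left(4 + b\right)}{3}$ ($X{\left(b,Y \right)} = \frac{\left(b - 1\right) \left(b + 4\right)}{3} = \frac{\left(-1 + b\right) \left(4 + b\right)}{3}$)
$M{\left(w,s \right)} = - s - w$
$\left(M{\left(18,X{\left(-6,-5 \right)} \right)} + 860\right) - 1402 = \left(\left(- (- \frac{4}{3} - 6 + \frac{\left(-6\right)^{2}}{3}) - 18\right) + 860\right) - 1402 = \left(\left(- (- \frac{4}{3} - 6 + \frac{1}{3} \cdot 36) - 18\right) + 860\right) - 1402 = \left(\left(- (- \frac{4}{3} - 6 + 12) - 18\right) + 860\right) - 1402 = \left(\left(\left(-1\right) \frac{14}{3} - 18\right) + 860\right) - 1402 = \left(\left(- \frac{14}{3} - 18\right) + 860\right) - 1402 = \left(- \frac{68}{3} + 860\right) - 1402 = \frac{2512}{3} - 1402 = - \frac{1694}{3}$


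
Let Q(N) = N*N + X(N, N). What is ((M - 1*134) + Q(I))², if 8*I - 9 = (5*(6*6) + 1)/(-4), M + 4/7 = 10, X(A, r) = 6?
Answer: 493850535025/51380224 ≈ 9611.7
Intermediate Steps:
M = 66/7 (M = -4/7 + 10 = 66/7 ≈ 9.4286)
I = -145/32 (I = 9/8 + ((5*(6*6) + 1)/(-4))/8 = 9/8 + ((5*36 + 1)*(-¼))/8 = 9/8 + ((180 + 1)*(-¼))/8 = 9/8 + (181*(-¼))/8 = 9/8 + (⅛)*(-181/4) = 9/8 - 181/32 = -145/32 ≈ -4.5313)
Q(N) = 6 + N² (Q(N) = N*N + 6 = N² + 6 = 6 + N²)
((M - 1*134) + Q(I))² = ((66/7 - 1*134) + (6 + (-145/32)²))² = ((66/7 - 134) + (6 + 21025/1024))² = (-872/7 + 27169/1024)² = (-702745/7168)² = 493850535025/51380224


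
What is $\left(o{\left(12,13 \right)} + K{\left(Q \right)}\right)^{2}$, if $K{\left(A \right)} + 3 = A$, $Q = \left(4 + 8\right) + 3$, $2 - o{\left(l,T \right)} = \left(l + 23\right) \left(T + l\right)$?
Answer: $741321$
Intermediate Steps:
$o{\left(l,T \right)} = 2 - \left(23 + l\right) \left(T + l\right)$ ($o{\left(l,T \right)} = 2 - \left(l + 23\right) \left(T + l\right) = 2 - \left(23 + l\right) \left(T + l\right)$)
$Q = 15$ ($Q = 12 + 3 = 15$)
$K{\left(A \right)} = -3 + A$
$\left(o{\left(12,13 \right)} + K{\left(Q \right)}\right)^{2} = \left(\left(2 - 12^{2} - 299 - 276 - 13 \cdot 12\right) + \left(-3 + 15\right)\right)^{2} = \left(\left(2 - 144 - 299 - 276 - 156\right) + 12\right)^{2} = \left(-873 + 12\right)^{2} = \left(-861\right)^{2} = 741321$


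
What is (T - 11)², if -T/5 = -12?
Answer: 2401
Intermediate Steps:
T = 60 (T = -5*(-12) = 60)
(T - 11)² = (60 - 11)² = 49² = 2401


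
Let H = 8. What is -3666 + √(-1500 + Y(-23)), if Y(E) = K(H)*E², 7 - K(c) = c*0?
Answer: -3666 + √2203 ≈ -3619.1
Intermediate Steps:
K(c) = 7 (K(c) = 7 - c*0 = 7 - 1*0 = 7 + 0 = 7)
Y(E) = 7*E²
-3666 + √(-1500 + Y(-23)) = -3666 + √(-1500 + 7*(-23)²) = -3666 + √(-1500 + 7*529) = -3666 + √(-1500 + 3703) = -3666 + √2203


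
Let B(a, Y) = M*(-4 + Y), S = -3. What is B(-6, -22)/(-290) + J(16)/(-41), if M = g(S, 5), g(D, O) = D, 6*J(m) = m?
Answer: -5957/17835 ≈ -0.33401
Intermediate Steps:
J(m) = m/6
M = -3
B(a, Y) = 12 - 3*Y (B(a, Y) = -3*(-4 + Y) = 12 - 3*Y)
B(-6, -22)/(-290) + J(16)/(-41) = (12 - 3*(-22))/(-290) + ((⅙)*16)/(-41) = (12 + 66)*(-1/290) + (8/3)*(-1/41) = 78*(-1/290) - 8/123 = -39/145 - 8/123 = -5957/17835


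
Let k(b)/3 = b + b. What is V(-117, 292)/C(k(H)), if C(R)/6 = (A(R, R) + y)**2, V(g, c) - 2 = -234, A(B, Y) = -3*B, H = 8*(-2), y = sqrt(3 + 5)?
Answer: -300701/644848134 + 696*sqrt(2)/107474689 ≈ -0.00045715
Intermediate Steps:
y = 2*sqrt(2) (y = sqrt(8) = 2*sqrt(2) ≈ 2.8284)
H = -16
V(g, c) = -232 (V(g, c) = 2 - 234 = -232)
k(b) = 6*b (k(b) = 3*(b + b) = 3*(2*b) = 6*b)
C(R) = 6*(-3*R + 2*sqrt(2))**2
V(-117, 292)/C(k(H)) = -232*1/(6*(-2*sqrt(2) + 3*(6*(-16)))**2) = -232*1/(6*(-2*sqrt(2) + 3*(-96))**2) = -232*1/(6*(-2*sqrt(2) - 288)**2) = -232*1/(6*(-288 - 2*sqrt(2))**2) = -116/(3*(-288 - 2*sqrt(2))**2)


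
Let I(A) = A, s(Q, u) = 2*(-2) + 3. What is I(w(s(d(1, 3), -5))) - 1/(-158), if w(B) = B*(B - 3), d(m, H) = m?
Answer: 633/158 ≈ 4.0063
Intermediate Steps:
s(Q, u) = -1 (s(Q, u) = -4 + 3 = -1)
w(B) = B*(-3 + B)
I(w(s(d(1, 3), -5))) - 1/(-158) = -(-3 - 1) - 1/(-158) = -1*(-4) - 1*(-1/158) = 4 + 1/158 = 633/158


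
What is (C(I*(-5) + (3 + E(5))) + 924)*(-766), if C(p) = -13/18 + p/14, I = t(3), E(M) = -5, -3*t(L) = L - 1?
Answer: -44560135/63 ≈ -7.0730e+5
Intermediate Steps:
t(L) = 1/3 - L/3 (t(L) = -(L - 1)/3 = -(-1 + L)/3 = 1/3 - L/3)
I = -2/3 (I = 1/3 - 1/3*3 = 1/3 - 1 = -2/3 ≈ -0.66667)
C(p) = -13/18 + p/14 (C(p) = -13*1/18 + p*(1/14) = -13/18 + p/14)
(C(I*(-5) + (3 + E(5))) + 924)*(-766) = ((-13/18 + (-2/3*(-5) + (3 - 5))/14) + 924)*(-766) = ((-13/18 + (10/3 - 2)/14) + 924)*(-766) = ((-13/18 + (1/14)*(4/3)) + 924)*(-766) = ((-13/18 + 2/21) + 924)*(-766) = (-79/126 + 924)*(-766) = (116345/126)*(-766) = -44560135/63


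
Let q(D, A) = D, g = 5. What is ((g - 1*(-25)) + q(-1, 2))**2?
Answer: 841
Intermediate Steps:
((g - 1*(-25)) + q(-1, 2))**2 = ((5 - 1*(-25)) - 1)**2 = ((5 + 25) - 1)**2 = (30 - 1)**2 = 29**2 = 841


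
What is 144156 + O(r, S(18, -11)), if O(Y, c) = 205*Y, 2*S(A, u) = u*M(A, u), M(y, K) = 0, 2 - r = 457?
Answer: 50881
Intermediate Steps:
r = -455 (r = 2 - 1*457 = 2 - 457 = -455)
S(A, u) = 0 (S(A, u) = (u*0)/2 = (1/2)*0 = 0)
144156 + O(r, S(18, -11)) = 144156 + 205*(-455) = 144156 - 93275 = 50881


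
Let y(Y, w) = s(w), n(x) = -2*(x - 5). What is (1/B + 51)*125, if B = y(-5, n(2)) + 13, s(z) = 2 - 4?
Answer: 70250/11 ≈ 6386.4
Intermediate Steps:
s(z) = -2
n(x) = 10 - 2*x (n(x) = -2*(-5 + x) = 10 - 2*x)
y(Y, w) = -2
B = 11 (B = -2 + 13 = 11)
(1/B + 51)*125 = (1/11 + 51)*125 = (562/11)*125 = 70250/11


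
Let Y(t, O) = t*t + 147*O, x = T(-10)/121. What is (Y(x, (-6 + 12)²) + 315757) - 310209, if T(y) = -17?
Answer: 158708729/14641 ≈ 10840.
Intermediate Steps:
x = -17/121 ≈ -0.14050
Y(t, O) = t² + 147*O
(Y(x, (-6 + 12)²) + 315757) - 310209 = (((-17/121)² + 147*(-6 + 12)²) + 315757) - 310209 = ((289/14641 + 147*6²) + 315757) - 310209 = ((289/14641 + 147*36) + 315757) - 310209 = ((289/14641 + 5292) + 315757) - 310209 = (77480461/14641 + 315757) - 310209 = 4700478698/14641 - 310209 = 158708729/14641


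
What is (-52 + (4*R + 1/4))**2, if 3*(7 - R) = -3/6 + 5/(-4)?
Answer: 66049/144 ≈ 458.67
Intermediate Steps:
R = 91/12 (R = 7 - (-3/6 + 5/(-4))/3 = 7 - (-3*1/6 + 5*(-1/4))/3 = 7 - (-1/2 - 5/4)/3 = 7 - 1/3*(-7/4) = 7 + 7/12 = 91/12 ≈ 7.5833)
(-52 + (4*R + 1/4))**2 = (-52 + (4*(91/12) + 1/4))**2 = (-52 + (91/3 + 1/4))**2 = (-52 + 367/12)**2 = (-257/12)**2 = 66049/144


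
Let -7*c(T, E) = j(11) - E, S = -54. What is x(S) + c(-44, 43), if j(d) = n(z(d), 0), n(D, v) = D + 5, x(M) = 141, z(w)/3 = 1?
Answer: 146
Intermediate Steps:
z(w) = 3 (z(w) = 3*1 = 3)
n(D, v) = 5 + D
j(d) = 8 (j(d) = 5 + 3 = 8)
c(T, E) = -8/7 + E/7 (c(T, E) = -(8 - E)/7 = -8/7 + E/7)
x(S) + c(-44, 43) = 141 + (-8/7 + (⅐)*43) = 141 + (-8/7 + 43/7) = 141 + 5 = 146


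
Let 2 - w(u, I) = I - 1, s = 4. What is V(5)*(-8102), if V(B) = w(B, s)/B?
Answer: 8102/5 ≈ 1620.4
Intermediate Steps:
w(u, I) = 3 - I (w(u, I) = 2 - (I - 1) = 2 - (-1 + I) = 2 + (1 - I) = 3 - I)
V(B) = -1/B (V(B) = (3 - 1*4)/B = (3 - 4)/B = -1/B)
V(5)*(-8102) = -1/5*(-8102) = -1*⅕*(-8102) = -⅕*(-8102) = 8102/5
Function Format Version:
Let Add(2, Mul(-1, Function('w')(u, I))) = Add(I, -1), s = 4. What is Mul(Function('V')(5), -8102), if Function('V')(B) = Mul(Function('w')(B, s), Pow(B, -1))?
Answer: Rational(8102, 5) ≈ 1620.4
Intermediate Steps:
Function('w')(u, I) = Add(3, Mul(-1, I)) (Function('w')(u, I) = Add(2, Mul(-1, Add(I, -1))) = Add(2, Mul(-1, Add(-1, I))) = Add(2, Add(1, Mul(-1, I))) = Add(3, Mul(-1, I)))
Function('V')(B) = Mul(-1, Pow(B, -1)) (Function('V')(B) = Mul(Add(3, Mul(-1, 4)), Pow(B, -1)) = Mul(Add(3, -4), Pow(B, -1)) = Mul(-1, Pow(B, -1)))
Mul(Function('V')(5), -8102) = Mul(Mul(-1, Pow(5, -1)), -8102) = Mul(Mul(-1, Rational(1, 5)), -8102) = Mul(Rational(-1, 5), -8102) = Rational(8102, 5)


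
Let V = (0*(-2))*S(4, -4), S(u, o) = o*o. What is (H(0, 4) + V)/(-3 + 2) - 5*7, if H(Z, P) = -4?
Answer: -31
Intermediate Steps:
S(u, o) = o²
V = 0 (V = (0*(-2))*(-4)² = 0*16 = 0)
(H(0, 4) + V)/(-3 + 2) - 5*7 = (-4 + 0)/(-3 + 2) - 5*7 = -4/(-1) - 35 = -4*(-1) - 35 = 4 - 35 = -31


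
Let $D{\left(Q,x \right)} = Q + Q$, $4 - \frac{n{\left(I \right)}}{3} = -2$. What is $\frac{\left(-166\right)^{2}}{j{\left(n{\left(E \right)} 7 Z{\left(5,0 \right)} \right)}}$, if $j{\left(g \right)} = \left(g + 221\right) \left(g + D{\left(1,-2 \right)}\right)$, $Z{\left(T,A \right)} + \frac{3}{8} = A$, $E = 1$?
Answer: $- \frac{440896}{125795} \approx -3.5049$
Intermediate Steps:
$n{\left(I \right)} = 18$ ($n{\left(I \right)} = 12 - -6 = 12 + 6 = 18$)
$Z{\left(T,A \right)} = - \frac{3}{8} + A$
$D{\left(Q,x \right)} = 2 Q$
$j{\left(g \right)} = \left(2 + g\right) \left(221 + g\right)$ ($j{\left(g \right)} = \left(g + 221\right) \left(g + 2 \cdot 1\right) = \left(221 + g\right) \left(g + 2\right) = \left(221 + g\right) \left(2 + g\right) = \left(2 + g\right) \left(221 + g\right)$)
$\frac{\left(-166\right)^{2}}{j{\left(n{\left(E \right)} 7 Z{\left(5,0 \right)} \right)}} = \frac{\left(-166\right)^{2}}{442 + \left(18 \cdot 7 \left(- \frac{3}{8} + 0\right)\right)^{2} + 223 \cdot 18 \cdot 7 \left(- \frac{3}{8} + 0\right)} = \frac{27556}{442 + \left(126 \left(- \frac{3}{8}\right)\right)^{2} + 223 \cdot 126 \left(- \frac{3}{8}\right)} = \frac{27556}{442 + \left(- \frac{189}{4}\right)^{2} + 223 \left(- \frac{189}{4}\right)} = \frac{27556}{442 + \frac{35721}{16} - \frac{42147}{4}} = \frac{27556}{- \frac{125795}{16}} = 27556 \left(- \frac{16}{125795}\right) = - \frac{440896}{125795}$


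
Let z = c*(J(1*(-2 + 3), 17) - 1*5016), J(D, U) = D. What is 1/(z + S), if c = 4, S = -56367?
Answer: -1/76427 ≈ -1.3084e-5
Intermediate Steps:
z = -20060 (z = 4*(1*(-2 + 3) - 1*5016) = 4*(1*1 - 5016) = 4*(1 - 5016) = 4*(-5015) = -20060)
1/(z + S) = 1/(-20060 - 56367) = 1/(-76427) = -1/76427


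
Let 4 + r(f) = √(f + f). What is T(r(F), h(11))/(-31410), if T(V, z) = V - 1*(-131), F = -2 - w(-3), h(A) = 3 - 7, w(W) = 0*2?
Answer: -127/31410 - I/15705 ≈ -0.0040433 - 6.3674e-5*I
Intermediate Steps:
w(W) = 0
h(A) = -4
F = -2 (F = -2 - 1*0 = -2 + 0 = -2)
r(f) = -4 + √2*√f (r(f) = -4 + √(f + f) = -4 + √(2*f) = -4 + √2*√f)
T(V, z) = 131 + V (T(V, z) = V + 131 = 131 + V)
T(r(F), h(11))/(-31410) = (131 + (-4 + √2*√(-2)))/(-31410) = (131 + (-4 + √2*(I*√2)))*(-1/31410) = (131 + (-4 + 2*I))*(-1/31410) = (127 + 2*I)*(-1/31410) = -127/31410 - I/15705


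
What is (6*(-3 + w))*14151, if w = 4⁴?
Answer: 21481218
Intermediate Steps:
w = 256
(6*(-3 + w))*14151 = (6*(-3 + 256))*14151 = (6*253)*14151 = 1518*14151 = 21481218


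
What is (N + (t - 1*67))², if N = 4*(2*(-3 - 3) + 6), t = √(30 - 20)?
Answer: (91 - √10)² ≈ 7715.5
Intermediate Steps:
t = √10 ≈ 3.1623
N = -24 (N = 4*(2*(-6) + 6) = 4*(-12 + 6) = 4*(-6) = -24)
(N + (t - 1*67))² = (-24 + (√10 - 1*67))² = (-24 + (√10 - 67))² = (-24 + (-67 + √10))² = (-91 + √10)²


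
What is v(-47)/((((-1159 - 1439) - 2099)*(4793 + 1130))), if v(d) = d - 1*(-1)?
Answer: 46/27820331 ≈ 1.6535e-6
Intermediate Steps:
v(d) = 1 + d (v(d) = d + 1 = 1 + d)
v(-47)/((((-1159 - 1439) - 2099)*(4793 + 1130))) = (1 - 47)/((((-1159 - 1439) - 2099)*(4793 + 1130))) = -46*1/(5923*(-2598 - 2099)) = -46/((-4697*5923)) = -46/(-27820331) = -46*(-1/27820331) = 46/27820331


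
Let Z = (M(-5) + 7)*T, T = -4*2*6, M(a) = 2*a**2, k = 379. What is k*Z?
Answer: -1036944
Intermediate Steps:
T = -48 (T = -8*6 = -48)
Z = -2736 (Z = (2*(-5)**2 + 7)*(-48) = (2*25 + 7)*(-48) = (50 + 7)*(-48) = 57*(-48) = -2736)
k*Z = 379*(-2736) = -1036944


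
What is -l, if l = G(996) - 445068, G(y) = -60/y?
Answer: 36940649/83 ≈ 4.4507e+5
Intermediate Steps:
l = -36940649/83 (l = -60/996 - 445068 = -60*1/996 - 445068 = -5/83 - 445068 = -36940649/83 ≈ -4.4507e+5)
-l = -1*(-36940649/83) = 36940649/83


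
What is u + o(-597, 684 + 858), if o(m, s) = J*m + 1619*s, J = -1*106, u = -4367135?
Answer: -1807355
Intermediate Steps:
J = -106
o(m, s) = -106*m + 1619*s
u + o(-597, 684 + 858) = -4367135 + (-106*(-597) + 1619*(684 + 858)) = -4367135 + (63282 + 1619*1542) = -4367135 + (63282 + 2496498) = -4367135 + 2559780 = -1807355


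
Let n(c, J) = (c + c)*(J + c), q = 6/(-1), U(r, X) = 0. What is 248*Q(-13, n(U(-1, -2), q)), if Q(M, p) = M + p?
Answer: -3224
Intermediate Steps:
q = -6 (q = 6*(-1) = -6)
n(c, J) = 2*c*(J + c) (n(c, J) = (2*c)*(J + c) = 2*c*(J + c))
248*Q(-13, n(U(-1, -2), q)) = 248*(-13 + 2*0*(-6 + 0)) = 248*(-13 + 2*0*(-6)) = 248*(-13 + 0) = 248*(-13) = -3224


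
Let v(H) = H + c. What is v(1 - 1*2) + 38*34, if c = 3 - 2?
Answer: 1292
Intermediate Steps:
c = 1
v(H) = 1 + H (v(H) = H + 1 = 1 + H)
v(1 - 1*2) + 38*34 = (1 + (1 - 1*2)) + 38*34 = (1 + (1 - 2)) + 1292 = (1 - 1) + 1292 = 0 + 1292 = 1292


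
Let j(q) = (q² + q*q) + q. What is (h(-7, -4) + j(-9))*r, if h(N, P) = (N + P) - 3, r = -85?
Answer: -11815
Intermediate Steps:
j(q) = q + 2*q² (j(q) = (q² + q²) + q = 2*q² + q = q + 2*q²)
h(N, P) = -3 + N + P
(h(-7, -4) + j(-9))*r = ((-3 - 7 - 4) - 9*(1 + 2*(-9)))*(-85) = (-14 - 9*(1 - 18))*(-85) = (-14 - 9*(-17))*(-85) = (-14 + 153)*(-85) = 139*(-85) = -11815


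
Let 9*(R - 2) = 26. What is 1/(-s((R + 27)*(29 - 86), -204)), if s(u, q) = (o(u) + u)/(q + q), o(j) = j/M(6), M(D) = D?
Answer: -7344/38171 ≈ -0.19240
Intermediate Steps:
R = 44/9 (R = 2 + (1/9)*26 = 2 + 26/9 = 44/9 ≈ 4.8889)
o(j) = j/6
s(u, q) = 7*u/(12*q) (s(u, q) = (u/6 + u)/(q + q) = (7*u/6)/((2*q)) = (7*u/6)*(1/(2*q)) = 7*u/(12*q))
1/(-s((R + 27)*(29 - 86), -204)) = 1/(-7*(44/9 + 27)*(29 - 86)/(12*(-204))) = 1/(-7*(287/9)*(-57)*(-1)/(12*204)) = 1/(-7*(-5453)*(-1)/(12*3*204)) = 1/(-1*38171/7344) = 1/(-38171/7344) = -7344/38171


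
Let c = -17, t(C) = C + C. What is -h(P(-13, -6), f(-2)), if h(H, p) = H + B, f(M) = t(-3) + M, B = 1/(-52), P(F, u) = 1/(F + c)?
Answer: 41/780 ≈ 0.052564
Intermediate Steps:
t(C) = 2*C
P(F, u) = 1/(-17 + F) (P(F, u) = 1/(F - 17) = 1/(-17 + F))
B = -1/52 ≈ -0.019231
f(M) = -6 + M (f(M) = 2*(-3) + M = -6 + M)
h(H, p) = -1/52 + H (h(H, p) = H - 1/52 = -1/52 + H)
-h(P(-13, -6), f(-2)) = -(-1/52 + 1/(-17 - 13)) = -(-1/52 + 1/(-30)) = -(-1/52 - 1/30) = -1*(-41/780) = 41/780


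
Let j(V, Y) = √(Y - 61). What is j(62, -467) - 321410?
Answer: -321410 + 4*I*√33 ≈ -3.2141e+5 + 22.978*I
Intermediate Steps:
j(V, Y) = √(-61 + Y)
j(62, -467) - 321410 = √(-61 - 467) - 321410 = √(-528) - 321410 = 4*I*√33 - 321410 = -321410 + 4*I*√33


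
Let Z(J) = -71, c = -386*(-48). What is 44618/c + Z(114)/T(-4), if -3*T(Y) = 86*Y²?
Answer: 2041901/796704 ≈ 2.5629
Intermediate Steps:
T(Y) = -86*Y²/3
c = 18528
44618/c + Z(114)/T(-4) = 44618/18528 - 71/((-86/3*(-4)²)) = 44618*(1/18528) - 71/((-86/3*16)) = 22309/9264 - 71/(-1376/3) = 22309/9264 - 71*(-3/1376) = 22309/9264 + 213/1376 = 2041901/796704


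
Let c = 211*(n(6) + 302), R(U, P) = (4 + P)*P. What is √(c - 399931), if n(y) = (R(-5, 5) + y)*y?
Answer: 29*I*√323 ≈ 521.19*I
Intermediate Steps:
R(U, P) = P*(4 + P)
n(y) = y*(45 + y) (n(y) = (5*(4 + 5) + y)*y = (5*9 + y)*y = (45 + y)*y = y*(45 + y))
c = 128288 (c = 211*(6*(45 + 6) + 302) = 211*(6*51 + 302) = 211*(306 + 302) = 211*608 = 128288)
√(c - 399931) = √(128288 - 399931) = √(-271643) = 29*I*√323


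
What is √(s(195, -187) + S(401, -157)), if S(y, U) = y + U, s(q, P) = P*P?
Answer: √35213 ≈ 187.65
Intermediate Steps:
s(q, P) = P²
S(y, U) = U + y
√(s(195, -187) + S(401, -157)) = √((-187)² + (-157 + 401)) = √(34969 + 244) = √35213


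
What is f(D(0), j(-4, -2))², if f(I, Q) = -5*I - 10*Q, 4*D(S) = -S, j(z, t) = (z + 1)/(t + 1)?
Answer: 900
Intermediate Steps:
j(z, t) = (1 + z)/(1 + t)
D(S) = -S/4 (D(S) = (-S)/4 = -S/4)
f(I, Q) = -10*Q - 5*I
f(D(0), j(-4, -2))² = (-10*(1 - 4)/(1 - 2) - (-5)*0/4)² = (-10*(-3)/(-1) - 5*0)² = (-(-10)*(-3) + 0)² = (-10*3 + 0)² = (-30 + 0)² = (-30)² = 900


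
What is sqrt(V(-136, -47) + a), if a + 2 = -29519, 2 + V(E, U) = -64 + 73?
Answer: I*sqrt(29514) ≈ 171.8*I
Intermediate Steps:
V(E, U) = 7 (V(E, U) = -2 + (-64 + 73) = -2 + 9 = 7)
a = -29521 (a = -2 - 29519 = -29521)
sqrt(V(-136, -47) + a) = sqrt(7 - 29521) = sqrt(-29514) = I*sqrt(29514)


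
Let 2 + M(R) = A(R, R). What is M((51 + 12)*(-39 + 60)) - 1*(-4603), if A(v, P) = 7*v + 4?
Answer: 13866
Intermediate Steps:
A(v, P) = 4 + 7*v
M(R) = 2 + 7*R (M(R) = -2 + (4 + 7*R) = 2 + 7*R)
M((51 + 12)*(-39 + 60)) - 1*(-4603) = (2 + 7*((51 + 12)*(-39 + 60))) - 1*(-4603) = (2 + 7*(63*21)) + 4603 = (2 + 7*1323) + 4603 = (2 + 9261) + 4603 = 9263 + 4603 = 13866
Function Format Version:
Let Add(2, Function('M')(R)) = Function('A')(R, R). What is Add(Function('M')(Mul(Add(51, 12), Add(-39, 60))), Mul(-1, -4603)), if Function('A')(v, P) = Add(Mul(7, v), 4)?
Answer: 13866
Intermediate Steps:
Function('A')(v, P) = Add(4, Mul(7, v))
Function('M')(R) = Add(2, Mul(7, R)) (Function('M')(R) = Add(-2, Add(4, Mul(7, R))) = Add(2, Mul(7, R)))
Add(Function('M')(Mul(Add(51, 12), Add(-39, 60))), Mul(-1, -4603)) = Add(Add(2, Mul(7, Mul(Add(51, 12), Add(-39, 60)))), Mul(-1, -4603)) = Add(Add(2, Mul(7, Mul(63, 21))), 4603) = Add(Add(2, Mul(7, 1323)), 4603) = Add(Add(2, 9261), 4603) = Add(9263, 4603) = 13866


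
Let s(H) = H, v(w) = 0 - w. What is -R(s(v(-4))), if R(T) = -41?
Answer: 41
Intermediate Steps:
v(w) = -w
-R(s(v(-4))) = -1*(-41) = 41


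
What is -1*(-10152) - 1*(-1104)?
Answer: 11256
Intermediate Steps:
-1*(-10152) - 1*(-1104) = 10152 + 1104 = 11256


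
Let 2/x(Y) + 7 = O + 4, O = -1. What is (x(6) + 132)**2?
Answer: 69169/4 ≈ 17292.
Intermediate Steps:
x(Y) = -1/2 (x(Y) = 2/(-7 + (-1 + 4)) = 2/(-7 + 3) = 2/(-4) = 2*(-1/4) = -1/2)
(x(6) + 132)**2 = (-1/2 + 132)**2 = (263/2)**2 = 69169/4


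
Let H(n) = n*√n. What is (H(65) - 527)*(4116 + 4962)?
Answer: -4784106 + 590070*√65 ≈ -26810.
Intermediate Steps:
H(n) = n^(3/2)
(H(65) - 527)*(4116 + 4962) = (65^(3/2) - 527)*(4116 + 4962) = (65*√65 - 527)*9078 = (-527 + 65*√65)*9078 = -4784106 + 590070*√65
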